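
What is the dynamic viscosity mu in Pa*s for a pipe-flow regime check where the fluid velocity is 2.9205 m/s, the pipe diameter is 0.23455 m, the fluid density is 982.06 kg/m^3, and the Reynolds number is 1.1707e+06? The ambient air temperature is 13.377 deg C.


mu = rho * vel * D / Re
mu = 982.06 * 2.9205 * 0.23455 / 1.1707e+06
mu = 0.00057463 Pa*s


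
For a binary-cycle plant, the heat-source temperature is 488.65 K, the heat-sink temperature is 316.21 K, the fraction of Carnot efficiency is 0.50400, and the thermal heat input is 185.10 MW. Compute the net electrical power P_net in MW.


Step 1: eta = (1 - Tc/Th)*f = (1 - 316.21/488.65)*0.504 = 0.1778569
Step 2: P_net = eta * Q_in = 0.1778569 * 185.1 = 32.921 MW
P_net = 32.921 MW


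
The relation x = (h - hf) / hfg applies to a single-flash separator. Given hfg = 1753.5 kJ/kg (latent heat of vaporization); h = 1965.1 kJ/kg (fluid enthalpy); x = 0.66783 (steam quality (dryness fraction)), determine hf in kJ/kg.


hf = h - x * hfg
hf = 1965.1 - 0.66783 * 1753.5
hf = 794.06 kJ/kg


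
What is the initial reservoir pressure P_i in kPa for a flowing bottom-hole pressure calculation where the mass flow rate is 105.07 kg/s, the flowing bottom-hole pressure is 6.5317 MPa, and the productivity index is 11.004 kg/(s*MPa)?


P_i = P_wf + mdot / PI
P_i = 6.5317 + 105.07 / 11.004
P_i = 16.08005 MPa
Convert: 16.08005 MPa * 1000.0 = 16080 kPa
P_i = 16080 kPa


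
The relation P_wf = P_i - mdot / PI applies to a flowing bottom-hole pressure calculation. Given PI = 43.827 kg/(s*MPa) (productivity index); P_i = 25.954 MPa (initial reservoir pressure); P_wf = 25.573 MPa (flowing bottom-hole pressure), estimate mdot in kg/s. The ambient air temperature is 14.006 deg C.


mdot = (P_i - P_wf) * PI
mdot = (25.954 - 25.573) * 43.827
mdot = 16.698 kg/s


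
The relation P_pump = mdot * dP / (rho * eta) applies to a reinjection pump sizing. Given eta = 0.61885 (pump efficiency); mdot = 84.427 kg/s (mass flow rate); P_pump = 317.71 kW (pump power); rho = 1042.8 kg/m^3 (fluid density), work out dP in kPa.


dP = P_pump * rho * eta / mdot
dP = 317.71 * 1042.8 * 0.61885 / 84.427
dP = 2428.5 kPa


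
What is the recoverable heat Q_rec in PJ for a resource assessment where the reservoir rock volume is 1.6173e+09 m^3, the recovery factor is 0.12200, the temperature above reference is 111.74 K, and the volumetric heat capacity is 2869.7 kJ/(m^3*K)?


Step 1: Q_s = Vr*rhoc*dT/1e12 = 1.6173e+09*2869.7*111.74/1e12 = 518.6039 PJ
Step 2: Q_rec = Q_s * RF = 518.6039 * 0.122 = 63.270 PJ
Q_rec = 63.270 PJ


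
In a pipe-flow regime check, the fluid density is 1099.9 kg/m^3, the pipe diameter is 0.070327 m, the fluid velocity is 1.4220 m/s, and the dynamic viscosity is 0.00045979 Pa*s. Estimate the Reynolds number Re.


Re = rho * vel * D / mu
Re = 1099.9 * 1.4220 * 0.070327 / 0.00045979
Re = 2.3923e+05


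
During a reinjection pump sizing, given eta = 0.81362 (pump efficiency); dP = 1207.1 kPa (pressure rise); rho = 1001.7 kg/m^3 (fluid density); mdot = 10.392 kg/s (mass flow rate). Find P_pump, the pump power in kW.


P_pump = mdot * dP / (rho * eta)
P_pump = 10.392 * 1207.1 / (1001.7 * 0.81362)
P_pump = 15.392 kW


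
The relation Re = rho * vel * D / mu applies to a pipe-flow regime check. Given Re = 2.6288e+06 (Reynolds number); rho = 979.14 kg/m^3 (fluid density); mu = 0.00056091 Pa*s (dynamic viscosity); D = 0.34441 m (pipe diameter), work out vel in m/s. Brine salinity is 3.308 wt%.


vel = Re * mu / (rho * D)
vel = 2.6288e+06 * 0.00056091 / (979.14 * 0.34441)
vel = 4.3725 m/s


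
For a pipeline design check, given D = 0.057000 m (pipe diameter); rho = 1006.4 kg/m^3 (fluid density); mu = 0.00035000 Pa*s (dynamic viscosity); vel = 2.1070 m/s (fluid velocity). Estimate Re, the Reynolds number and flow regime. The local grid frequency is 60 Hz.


Step 1: Re = rho*vel*D/mu = 1006.4*2.107*0.057/0.00035 = 3.4534e+05
Step 2: Re = 3.4534e+05 > 4000, so flow is turbulent.
Re = 3.4534e+05 (turbulent)


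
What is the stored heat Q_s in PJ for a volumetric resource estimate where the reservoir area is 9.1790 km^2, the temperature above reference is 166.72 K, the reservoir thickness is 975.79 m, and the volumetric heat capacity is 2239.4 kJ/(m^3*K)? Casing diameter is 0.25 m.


Step 1: Vr = A*1e6*hr = 9.179*1e6*975.79 = 8.956776e+09 m^3
Step 2: Q_s = Vr*rhoc*dT/1e12 = 8.956776e+09*2239.4*166.72/1e12 = 3344.0 PJ
Q_s = 3344.0 PJ


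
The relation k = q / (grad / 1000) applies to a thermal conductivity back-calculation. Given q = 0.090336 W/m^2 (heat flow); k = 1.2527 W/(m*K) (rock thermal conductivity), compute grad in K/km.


grad = q / k * 1000
grad = 0.090336 / 1.2527 * 1000
grad = 72.11304 deg C/km
Convert: 72.11304 deg C/km * 1.0 = 72.113 K/km
grad = 72.113 K/km


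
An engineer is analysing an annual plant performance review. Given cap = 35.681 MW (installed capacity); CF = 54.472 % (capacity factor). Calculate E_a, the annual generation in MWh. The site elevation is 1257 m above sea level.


E_a = CF / 100 * cap * 8760
E_a = 54.472 / 100 * 35.681 * 8760
E_a = 1.7026e+05 MWh


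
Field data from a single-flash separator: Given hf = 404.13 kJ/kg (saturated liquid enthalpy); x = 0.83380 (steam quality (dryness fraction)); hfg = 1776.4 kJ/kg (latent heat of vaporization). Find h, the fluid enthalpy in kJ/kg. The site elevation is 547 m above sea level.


h = hf + x * hfg
h = 404.13 + 0.83380 * 1776.4
h = 1885.3 kJ/kg


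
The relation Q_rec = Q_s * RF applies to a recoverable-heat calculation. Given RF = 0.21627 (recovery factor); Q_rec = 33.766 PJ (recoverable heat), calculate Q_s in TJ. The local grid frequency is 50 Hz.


Q_s = Q_rec / RF
Q_s = 33.766 / 0.21627
Q_s = 156.1289 PJ
Convert: 156.1289 PJ * 1000.0 = 1.5613e+05 TJ
Q_s = 1.5613e+05 TJ


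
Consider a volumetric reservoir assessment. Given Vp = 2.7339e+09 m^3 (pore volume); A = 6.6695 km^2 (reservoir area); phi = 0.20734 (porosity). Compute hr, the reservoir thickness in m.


hr = Vp / (A * 1e6 * phi)
hr = 2.7339e+09 / (6.6695 * 1e6 * 0.20734)
hr = 1977.0 m


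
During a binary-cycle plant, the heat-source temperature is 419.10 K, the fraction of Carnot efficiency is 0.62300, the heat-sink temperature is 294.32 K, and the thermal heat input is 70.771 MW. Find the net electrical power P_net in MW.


Step 1: eta = (1 - Tc/Th)*f = (1 - 294.32/419.1)*0.623 = 0.1854878
Step 2: P_net = eta * Q_in = 0.1854878 * 70.771 = 13.127 MW
P_net = 13.127 MW


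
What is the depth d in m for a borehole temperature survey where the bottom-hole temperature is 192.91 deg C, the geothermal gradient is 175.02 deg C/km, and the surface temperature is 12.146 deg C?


d = (T_d - T_surf) / grad * 1000
d = (192.91 - 12.146) / 175.02 * 1000
d = 1032.8 m


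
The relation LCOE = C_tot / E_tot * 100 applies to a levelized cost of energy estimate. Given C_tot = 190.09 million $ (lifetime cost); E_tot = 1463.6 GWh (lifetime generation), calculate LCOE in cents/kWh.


LCOE = C_tot / E_tot * 100
LCOE = 190.09 / 1463.6 * 100
LCOE = 12.988 cents/kWh


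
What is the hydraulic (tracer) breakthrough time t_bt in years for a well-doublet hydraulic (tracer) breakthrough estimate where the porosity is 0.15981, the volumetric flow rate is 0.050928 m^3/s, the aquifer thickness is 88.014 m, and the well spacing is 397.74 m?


t_bt = pi * hr * phi * L^2 / (3 * Qv) / (365.25*86400)
t_bt = pi * 88.014 * 0.15981 * 397.74^2 / (3 * 0.050928) / (365.25*86400)
t_bt = 1.4498 years


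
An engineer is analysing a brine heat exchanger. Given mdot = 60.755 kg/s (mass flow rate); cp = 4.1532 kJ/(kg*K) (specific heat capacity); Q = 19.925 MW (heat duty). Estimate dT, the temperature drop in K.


dT = Q * 1000 / (mdot * cp)
dT = 19.925 * 1000 / (60.755 * 4.1532)
dT = 78.965 K


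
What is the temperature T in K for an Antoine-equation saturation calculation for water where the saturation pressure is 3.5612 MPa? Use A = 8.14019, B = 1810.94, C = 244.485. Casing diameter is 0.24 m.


T = B / (A - log10(P_sat * 760 / 0.101325)) - C
T = 1810.94 / (8.14019 - log10(3.5612 * 760 / 0.101325)) - 244.485
T = 243.1794 deg C
Convert to K: 243.1794 + 273.15 = 516.33 K
T = 516.33 K


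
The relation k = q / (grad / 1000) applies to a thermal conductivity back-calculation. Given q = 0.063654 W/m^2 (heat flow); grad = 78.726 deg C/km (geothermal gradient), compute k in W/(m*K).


k = q / (grad / 1000)
k = 0.063654 / (78.726 / 1000)
k = 0.80855 W/(m*K)


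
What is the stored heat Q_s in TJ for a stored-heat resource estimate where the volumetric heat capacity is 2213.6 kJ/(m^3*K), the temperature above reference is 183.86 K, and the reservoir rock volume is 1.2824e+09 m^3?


Q_s = Vr * rhoc * dT / 1e12
Q_s = 1.2824e+09 * 2213.6 * 183.86 / 1e12
Q_s = 521.9272 PJ
Convert: 521.9272 PJ * 1000.0 = 5.2193e+05 TJ
Q_s = 5.2193e+05 TJ


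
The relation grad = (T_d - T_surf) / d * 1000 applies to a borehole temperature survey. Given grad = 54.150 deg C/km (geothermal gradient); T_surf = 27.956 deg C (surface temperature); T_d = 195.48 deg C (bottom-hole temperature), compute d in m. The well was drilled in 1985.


d = (T_d - T_surf) / grad * 1000
d = (195.48 - 27.956) / 54.150 * 1000
d = 3093.7 m


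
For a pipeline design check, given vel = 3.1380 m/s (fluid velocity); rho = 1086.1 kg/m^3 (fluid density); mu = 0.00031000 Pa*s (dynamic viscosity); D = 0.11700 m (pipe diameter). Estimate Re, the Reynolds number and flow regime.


Step 1: Re = rho*vel*D/mu = 1086.1*3.138*0.117/0.00031 = 1.2863e+06
Step 2: Re = 1.2863e+06 > 4000, so flow is turbulent.
Re = 1.2863e+06 (turbulent)


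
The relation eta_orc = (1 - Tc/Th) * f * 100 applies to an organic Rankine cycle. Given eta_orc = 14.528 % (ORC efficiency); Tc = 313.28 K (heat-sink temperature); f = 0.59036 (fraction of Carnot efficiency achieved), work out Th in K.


Th = Tc / (1 - (eta_orc/100)/f)
Th = 313.28 / (1 - (14.528/100)/0.59036)
Th = 415.54 K


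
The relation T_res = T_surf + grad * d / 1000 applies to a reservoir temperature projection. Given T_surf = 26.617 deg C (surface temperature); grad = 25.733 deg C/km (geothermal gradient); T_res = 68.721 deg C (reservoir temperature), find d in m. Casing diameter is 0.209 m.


d = (T_res - T_surf) / grad * 1000
d = (68.721 - 26.617) / 25.733 * 1000
d = 1636.2 m


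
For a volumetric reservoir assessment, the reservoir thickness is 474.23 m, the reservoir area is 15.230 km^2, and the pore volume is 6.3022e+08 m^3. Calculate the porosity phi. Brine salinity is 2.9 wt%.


phi = Vp / (A * 1e6 * hr)
phi = 6.3022e+08 / (15.230 * 1e6 * 474.23)
phi = 0.087258


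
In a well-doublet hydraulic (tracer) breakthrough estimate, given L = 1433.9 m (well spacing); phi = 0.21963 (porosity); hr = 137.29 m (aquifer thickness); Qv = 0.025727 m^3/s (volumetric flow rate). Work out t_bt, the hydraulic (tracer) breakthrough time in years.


t_bt = pi * hr * phi * L^2 / (3 * Qv) / (365.25*86400)
t_bt = pi * 137.29 * 0.21963 * 1433.9^2 / (3 * 0.025727) / (365.25*86400)
t_bt = 79.966 years


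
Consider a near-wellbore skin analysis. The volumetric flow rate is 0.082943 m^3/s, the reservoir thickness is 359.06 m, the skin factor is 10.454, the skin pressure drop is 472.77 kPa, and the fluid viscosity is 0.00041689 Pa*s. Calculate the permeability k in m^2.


k = S*q*mu / (2*pi*dP_s*1000*hr)
k = 10.454*0.082943*0.00041689 / (2*pi*472.77*1000*359.06)
k = 3.3891e-13 m^2


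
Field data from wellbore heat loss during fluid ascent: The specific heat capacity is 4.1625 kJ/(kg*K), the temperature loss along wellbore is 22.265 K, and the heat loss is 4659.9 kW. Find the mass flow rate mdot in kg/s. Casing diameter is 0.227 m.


mdot = Q_loss / (cp * dT)
mdot = 4659.9 / (4.1625 * 22.265)
mdot = 50.281 kg/s


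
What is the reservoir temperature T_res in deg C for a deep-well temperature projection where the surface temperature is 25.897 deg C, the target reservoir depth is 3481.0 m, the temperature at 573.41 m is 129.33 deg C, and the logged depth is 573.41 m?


Step 1: grad = (T_d1 - T_surf)/d1 * 1000 = (129.33 - 25.897)/573.41 * 1000 = 180.3823 deg C/km
Step 2: T_res = T_surf + grad*d2/1000 = 25.897 + 180.3823*3481.0/1000 = 653.81 deg C
T_res = 653.81 deg C


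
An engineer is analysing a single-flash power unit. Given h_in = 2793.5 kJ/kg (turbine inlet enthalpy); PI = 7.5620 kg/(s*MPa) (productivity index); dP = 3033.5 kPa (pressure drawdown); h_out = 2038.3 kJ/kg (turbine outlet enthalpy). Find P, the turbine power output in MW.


Step 1: mdot = PI * dP / 1000 = 7.562 * 3033.5 / 1000 = 22.93933 kg/s
Step 2: P = mdot*(h_in - h_out)/1000 = 22.93933*(2793.5 - 2038.3)/1000 = 17.324 MW
P = 17.324 MW


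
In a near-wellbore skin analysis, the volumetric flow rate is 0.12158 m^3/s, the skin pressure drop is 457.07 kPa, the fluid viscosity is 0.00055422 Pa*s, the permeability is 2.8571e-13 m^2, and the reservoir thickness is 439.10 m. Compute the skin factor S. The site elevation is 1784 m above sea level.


S = dP_s * 1000 * 2*pi*k*hr / (q*mu)
S = 457.07 * 1000 * 2*pi*2.8571e-13*439.10 / (0.12158*0.00055422)
S = 5.3470


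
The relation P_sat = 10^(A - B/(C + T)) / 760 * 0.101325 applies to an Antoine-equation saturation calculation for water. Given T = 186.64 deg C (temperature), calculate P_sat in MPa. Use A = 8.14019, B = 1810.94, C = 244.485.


P_sat = 10^(A - B/(C + T)) / 760 * 0.101325
P_sat = 10^(8.14019 - 1810.94/(244.485 + 186.64)) / 760 * 0.101325
P_sat = 1.1604 MPa


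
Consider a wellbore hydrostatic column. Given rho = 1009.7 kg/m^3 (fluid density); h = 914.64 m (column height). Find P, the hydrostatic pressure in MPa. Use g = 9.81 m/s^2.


P = rho * g * h / 1e6
P = 1009.7 * 9.81 * 914.64 / 1e6
P = 9.0597 MPa


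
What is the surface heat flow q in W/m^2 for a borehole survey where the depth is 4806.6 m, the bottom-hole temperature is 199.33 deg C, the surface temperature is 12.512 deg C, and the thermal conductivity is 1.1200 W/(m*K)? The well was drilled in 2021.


Step 1: grad = (T_d - T_surf)/d * 1000 = (199.33 - 12.512)/4806.6 * 1000 = 38.86697 deg C/km
Step 2: q = k * grad / 1000 = 1.12 * 38.86697 / 1000 = 0.043531 W/m^2
q = 0.043531 W/m^2


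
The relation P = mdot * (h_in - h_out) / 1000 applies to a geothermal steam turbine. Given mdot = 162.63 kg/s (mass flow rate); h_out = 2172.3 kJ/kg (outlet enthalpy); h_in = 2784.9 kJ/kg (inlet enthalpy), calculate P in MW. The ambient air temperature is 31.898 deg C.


P = mdot * (h_in - h_out) / 1000
P = 162.63 * (2784.9 - 2172.3) / 1000
P = 99.627 MW


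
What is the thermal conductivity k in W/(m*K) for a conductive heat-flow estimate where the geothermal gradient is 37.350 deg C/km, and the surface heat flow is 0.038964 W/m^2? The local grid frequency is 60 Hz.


k = q * 1000 / grad
k = 0.038964 * 1000 / 37.350
k = 1.0432 W/(m*K)


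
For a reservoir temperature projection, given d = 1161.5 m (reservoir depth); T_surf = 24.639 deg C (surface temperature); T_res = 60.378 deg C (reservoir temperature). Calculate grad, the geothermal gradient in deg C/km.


grad = (T_res - T_surf) / d * 1000
grad = (60.378 - 24.639) / 1161.5 * 1000
grad = 30.770 deg C/km


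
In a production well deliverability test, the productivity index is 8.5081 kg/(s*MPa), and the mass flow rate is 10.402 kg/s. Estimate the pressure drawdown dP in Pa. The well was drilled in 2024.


dP = mdot * 1000 / PI
dP = 10.402 * 1000 / 8.5081
dP = 1222.600 kPa
Convert: 1222.600 kPa * 1000.0 = 1.2226e+06 Pa
dP = 1.2226e+06 Pa


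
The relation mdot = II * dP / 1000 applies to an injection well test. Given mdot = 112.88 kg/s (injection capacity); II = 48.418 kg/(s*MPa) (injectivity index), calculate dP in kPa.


dP = mdot * 1000 / II
dP = 112.88 * 1000 / 48.418
dP = 2331.4 kPa


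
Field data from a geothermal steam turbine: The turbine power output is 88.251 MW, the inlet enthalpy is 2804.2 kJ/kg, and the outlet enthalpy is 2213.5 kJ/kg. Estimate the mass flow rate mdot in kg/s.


mdot = P * 1000 / (h_in - h_out)
mdot = 88.251 * 1000 / (2804.2 - 2213.5)
mdot = 149.40 kg/s


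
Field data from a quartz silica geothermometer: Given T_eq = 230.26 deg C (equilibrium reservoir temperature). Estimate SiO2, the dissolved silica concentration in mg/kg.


SiO2 = 10^(5.19 - 1309/(T_eq + 273.15))
SiO2 = 10^(5.19 - 1309/(230.26 + 273.15))
SiO2 = 388.81 mg/kg


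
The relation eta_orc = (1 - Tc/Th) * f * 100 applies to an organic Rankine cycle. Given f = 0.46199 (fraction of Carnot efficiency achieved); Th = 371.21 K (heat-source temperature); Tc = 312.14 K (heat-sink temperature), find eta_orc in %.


eta_orc = (1 - Tc/Th) * f * 100
eta_orc = (1 - 312.14/371.21) * 0.46199 * 100
eta_orc = 7.3516 %


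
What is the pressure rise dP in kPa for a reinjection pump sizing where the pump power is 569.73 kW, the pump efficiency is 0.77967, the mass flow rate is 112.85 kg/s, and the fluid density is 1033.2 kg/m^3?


dP = P_pump * rho * eta / mdot
dP = 569.73 * 1033.2 * 0.77967 / 112.85
dP = 4066.9 kPa


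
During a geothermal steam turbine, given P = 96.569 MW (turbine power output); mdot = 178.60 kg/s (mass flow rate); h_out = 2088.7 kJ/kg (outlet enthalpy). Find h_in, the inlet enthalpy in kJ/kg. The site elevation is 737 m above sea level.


h_in = h_out + P * 1000 / mdot
h_in = 2088.7 + 96.569 * 1000 / 178.60
h_in = 2629.4 kJ/kg


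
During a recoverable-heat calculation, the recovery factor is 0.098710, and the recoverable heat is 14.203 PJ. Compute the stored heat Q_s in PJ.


Q_s = Q_rec / RF
Q_s = 14.203 / 0.098710
Q_s = 143.89 PJ


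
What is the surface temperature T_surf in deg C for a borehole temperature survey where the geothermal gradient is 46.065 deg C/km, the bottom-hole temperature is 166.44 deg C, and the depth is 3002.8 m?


T_surf = T_d - grad * d / 1000
T_surf = 166.44 - 46.065 * 3002.8 / 1000
T_surf = 28.116 deg C


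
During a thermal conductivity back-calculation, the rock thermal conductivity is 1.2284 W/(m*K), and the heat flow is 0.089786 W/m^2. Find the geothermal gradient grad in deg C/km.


grad = q / k * 1000
grad = 0.089786 / 1.2284 * 1000
grad = 73.092 deg C/km


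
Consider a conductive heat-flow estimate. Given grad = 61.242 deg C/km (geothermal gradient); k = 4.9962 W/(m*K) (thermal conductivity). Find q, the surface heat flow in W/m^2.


q = k * grad / 1000
q = 4.9962 * 61.242 / 1000
q = 0.30598 W/m^2


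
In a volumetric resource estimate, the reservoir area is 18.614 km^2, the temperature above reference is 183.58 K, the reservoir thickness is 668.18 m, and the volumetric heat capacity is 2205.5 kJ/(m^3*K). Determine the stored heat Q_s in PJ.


Step 1: Vr = A*1e6*hr = 18.614*1e6*668.18 = 1.243750e+10 m^3
Step 2: Q_s = Vr*rhoc*dT/1e12 = 1.243750e+10*2205.5*183.58/1e12 = 5035.8 PJ
Q_s = 5035.8 PJ


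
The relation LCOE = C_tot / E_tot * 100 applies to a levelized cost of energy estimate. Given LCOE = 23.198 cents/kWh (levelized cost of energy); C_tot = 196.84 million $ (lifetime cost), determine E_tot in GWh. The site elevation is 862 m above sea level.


E_tot = C_tot / LCOE * 100
E_tot = 196.84 / 23.198 * 100
E_tot = 848.52 GWh


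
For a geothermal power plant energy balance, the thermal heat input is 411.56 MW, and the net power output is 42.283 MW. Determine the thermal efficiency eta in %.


eta = W_net / Q_in * 100
eta = 42.283 / 411.56 * 100
eta = 10.274 %


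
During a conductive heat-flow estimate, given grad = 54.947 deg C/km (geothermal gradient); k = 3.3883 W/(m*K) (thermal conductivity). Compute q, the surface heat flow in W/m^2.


q = k * grad / 1000
q = 3.3883 * 54.947 / 1000
q = 0.18618 W/m^2


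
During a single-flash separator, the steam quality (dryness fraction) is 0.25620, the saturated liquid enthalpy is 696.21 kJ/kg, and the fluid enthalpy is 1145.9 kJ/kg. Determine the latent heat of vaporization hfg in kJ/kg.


hfg = (h - hf) / x
hfg = (1145.9 - 696.21) / 0.25620
hfg = 1755.2 kJ/kg


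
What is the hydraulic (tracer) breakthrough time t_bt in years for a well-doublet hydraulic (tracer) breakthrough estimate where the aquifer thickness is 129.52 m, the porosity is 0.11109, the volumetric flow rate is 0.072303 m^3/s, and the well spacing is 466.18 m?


t_bt = pi * hr * phi * L^2 / (3 * Qv) / (365.25*86400)
t_bt = pi * 129.52 * 0.11109 * 466.18^2 / (3 * 0.072303) / (365.25*86400)
t_bt = 1.4351 years


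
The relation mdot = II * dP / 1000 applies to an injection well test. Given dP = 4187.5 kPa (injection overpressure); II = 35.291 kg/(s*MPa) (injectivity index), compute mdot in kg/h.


mdot = II * dP / 1000
mdot = 35.291 * 4187.5 / 1000
mdot = 147.7811 kg/s
Convert: 147.7811 kg/s * 3600.0 = 5.3201e+05 kg/h
mdot = 5.3201e+05 kg/h


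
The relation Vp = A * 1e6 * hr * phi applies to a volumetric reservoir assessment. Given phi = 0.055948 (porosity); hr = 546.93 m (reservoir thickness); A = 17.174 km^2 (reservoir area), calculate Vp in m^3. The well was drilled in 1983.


Vp = A * 1e6 * hr * phi
Vp = 17.174 * 1e6 * 546.93 * 0.055948
Vp = 5.2552e+08 m^3


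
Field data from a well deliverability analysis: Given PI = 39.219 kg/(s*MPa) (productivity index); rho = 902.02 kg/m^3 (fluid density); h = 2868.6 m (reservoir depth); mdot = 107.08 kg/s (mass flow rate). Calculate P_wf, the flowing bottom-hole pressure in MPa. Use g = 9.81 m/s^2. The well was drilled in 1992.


Step 1: P_i = rho*g*h/1e6 = 902.02*9.81*2868.6/1e6 = 25.38371 MPa
Step 2: P_wf = P_i - mdot/PI = 25.38371 - 107.08/39.219 = 22.653 MPa
P_wf = 22.653 MPa


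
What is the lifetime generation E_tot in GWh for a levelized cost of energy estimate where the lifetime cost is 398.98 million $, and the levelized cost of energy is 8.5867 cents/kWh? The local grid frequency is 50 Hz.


E_tot = C_tot / LCOE * 100
E_tot = 398.98 / 8.5867 * 100
E_tot = 4646.5 GWh


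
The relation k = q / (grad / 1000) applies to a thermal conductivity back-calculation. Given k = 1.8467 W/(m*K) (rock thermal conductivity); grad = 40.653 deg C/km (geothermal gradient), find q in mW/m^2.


q = k * grad / 1000
q = 1.8467 * 40.653 / 1000
q = 0.07507390 W/m^2
Convert: 0.07507390 W/m^2 * 1000.0 = 75.074 mW/m^2
q = 75.074 mW/m^2


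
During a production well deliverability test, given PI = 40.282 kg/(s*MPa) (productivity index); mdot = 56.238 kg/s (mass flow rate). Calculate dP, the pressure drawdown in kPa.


dP = mdot * 1000 / PI
dP = 56.238 * 1000 / 40.282
dP = 1396.1 kPa


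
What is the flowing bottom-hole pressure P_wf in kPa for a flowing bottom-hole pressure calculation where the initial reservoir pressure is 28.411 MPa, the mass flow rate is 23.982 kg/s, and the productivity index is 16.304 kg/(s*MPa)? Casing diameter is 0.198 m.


P_wf = P_i - mdot / PI
P_wf = 28.411 - 23.982 / 16.304
P_wf = 26.94007 MPa
Convert: 26.94007 MPa * 1000.0 = 26940 kPa
P_wf = 26940 kPa


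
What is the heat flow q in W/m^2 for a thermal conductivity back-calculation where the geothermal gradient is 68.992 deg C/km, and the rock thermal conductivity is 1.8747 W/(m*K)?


q = k * grad / 1000
q = 1.8747 * 68.992 / 1000
q = 0.12934 W/m^2


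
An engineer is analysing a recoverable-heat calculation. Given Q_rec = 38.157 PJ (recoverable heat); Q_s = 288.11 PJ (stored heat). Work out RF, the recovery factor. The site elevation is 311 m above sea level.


RF = Q_rec / Q_s
RF = 38.157 / 288.11
RF = 0.13244


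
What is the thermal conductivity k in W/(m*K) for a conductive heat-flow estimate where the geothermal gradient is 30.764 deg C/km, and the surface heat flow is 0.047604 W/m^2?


k = q * 1000 / grad
k = 0.047604 * 1000 / 30.764
k = 1.5474 W/(m*K)


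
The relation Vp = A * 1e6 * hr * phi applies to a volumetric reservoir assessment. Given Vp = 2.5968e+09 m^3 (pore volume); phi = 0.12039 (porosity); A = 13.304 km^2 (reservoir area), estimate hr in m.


hr = Vp / (A * 1e6 * phi)
hr = 2.5968e+09 / (13.304 * 1e6 * 0.12039)
hr = 1621.3 m


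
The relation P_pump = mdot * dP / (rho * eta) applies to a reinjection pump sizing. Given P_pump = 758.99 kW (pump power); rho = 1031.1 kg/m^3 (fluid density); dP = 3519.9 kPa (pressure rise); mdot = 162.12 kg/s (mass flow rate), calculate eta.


eta = mdot * dP / (rho * P_pump)
eta = 162.12 * 3519.9 / (1031.1 * 758.99)
eta = 0.72917


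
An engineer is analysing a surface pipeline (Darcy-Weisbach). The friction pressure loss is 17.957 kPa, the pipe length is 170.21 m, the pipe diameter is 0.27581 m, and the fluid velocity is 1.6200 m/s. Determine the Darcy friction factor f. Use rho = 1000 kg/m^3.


f = dP*1000 / ((L/D)*(rho*vel^2/2))
f = 17.957*1000 / ((170.21/0.27581)*(1000*1.6200^2/2))
f = 0.022175


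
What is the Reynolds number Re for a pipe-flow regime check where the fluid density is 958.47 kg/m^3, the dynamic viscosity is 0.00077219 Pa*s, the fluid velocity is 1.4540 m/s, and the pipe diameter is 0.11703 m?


Re = rho * vel * D / mu
Re = 958.47 * 1.4540 * 0.11703 / 0.00077219
Re = 2.1121e+05


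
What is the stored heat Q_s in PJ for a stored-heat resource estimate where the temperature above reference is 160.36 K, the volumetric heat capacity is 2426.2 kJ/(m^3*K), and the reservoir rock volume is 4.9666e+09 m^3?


Q_s = Vr * rhoc * dT / 1e12
Q_s = 4.9666e+09 * 2426.2 * 160.36 / 1e12
Q_s = 1932.3 PJ


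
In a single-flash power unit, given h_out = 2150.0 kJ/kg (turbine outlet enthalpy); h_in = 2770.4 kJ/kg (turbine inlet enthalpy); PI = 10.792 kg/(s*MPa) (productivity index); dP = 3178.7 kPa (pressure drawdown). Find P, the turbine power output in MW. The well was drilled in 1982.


Step 1: mdot = PI * dP / 1000 = 10.792 * 3178.7 / 1000 = 34.30453 kg/s
Step 2: P = mdot*(h_in - h_out)/1000 = 34.30453*(2770.4 - 2150.0)/1000 = 21.283 MW
P = 21.283 MW


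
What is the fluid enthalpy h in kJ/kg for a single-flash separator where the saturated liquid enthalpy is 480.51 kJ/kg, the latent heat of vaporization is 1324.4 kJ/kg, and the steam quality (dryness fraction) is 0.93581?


h = hf + x * hfg
h = 480.51 + 0.93581 * 1324.4
h = 1719.9 kJ/kg


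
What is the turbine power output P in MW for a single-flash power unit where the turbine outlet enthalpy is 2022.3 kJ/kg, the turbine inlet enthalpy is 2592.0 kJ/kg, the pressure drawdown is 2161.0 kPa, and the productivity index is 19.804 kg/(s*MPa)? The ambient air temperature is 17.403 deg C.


Step 1: mdot = PI * dP / 1000 = 19.804 * 2161.0 / 1000 = 42.79644 kg/s
Step 2: P = mdot*(h_in - h_out)/1000 = 42.79644*(2592.0 - 2022.3)/1000 = 24.381 MW
P = 24.381 MW


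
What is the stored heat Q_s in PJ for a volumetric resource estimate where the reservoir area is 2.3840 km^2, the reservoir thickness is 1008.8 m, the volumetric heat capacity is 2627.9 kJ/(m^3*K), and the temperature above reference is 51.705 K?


Step 1: Vr = A*1e6*hr = 2.384*1e6*1008.8 = 2.404979e+09 m^3
Step 2: Q_s = Vr*rhoc*dT/1e12 = 2.404979e+09*2627.9*51.705/1e12 = 326.78 PJ
Q_s = 326.78 PJ


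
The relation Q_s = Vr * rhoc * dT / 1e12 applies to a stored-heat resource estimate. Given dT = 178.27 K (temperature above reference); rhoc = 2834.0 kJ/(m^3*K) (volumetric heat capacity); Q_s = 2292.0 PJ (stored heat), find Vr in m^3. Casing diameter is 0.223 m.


Vr = Q_s * 1e12 / (rhoc * dT)
Vr = 2292.0 * 1e12 / (2834.0 * 178.27)
Vr = 4.5367e+09 m^3


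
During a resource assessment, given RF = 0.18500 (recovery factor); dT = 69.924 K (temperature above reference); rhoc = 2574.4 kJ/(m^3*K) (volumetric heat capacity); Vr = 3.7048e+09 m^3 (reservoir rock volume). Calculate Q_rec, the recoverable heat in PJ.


Step 1: Q_s = Vr*rhoc*dT/1e12 = 3.7048e+09*2574.4*69.924/1e12 = 666.9097 PJ
Step 2: Q_rec = Q_s * RF = 666.9097 * 0.185 = 123.38 PJ
Q_rec = 123.38 PJ


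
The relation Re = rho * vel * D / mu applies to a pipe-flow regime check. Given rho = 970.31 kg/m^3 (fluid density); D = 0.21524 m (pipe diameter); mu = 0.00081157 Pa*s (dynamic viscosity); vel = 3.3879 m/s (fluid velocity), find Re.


Re = rho * vel * D / mu
Re = 970.31 * 3.3879 * 0.21524 / 0.00081157
Re = 8.7184e+05


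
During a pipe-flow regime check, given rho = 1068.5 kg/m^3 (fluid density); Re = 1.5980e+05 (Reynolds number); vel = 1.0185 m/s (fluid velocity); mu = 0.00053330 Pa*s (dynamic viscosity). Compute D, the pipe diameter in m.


D = Re * mu / (rho * vel)
D = 1.5980e+05 * 0.00053330 / (1068.5 * 1.0185)
D = 0.078309 m


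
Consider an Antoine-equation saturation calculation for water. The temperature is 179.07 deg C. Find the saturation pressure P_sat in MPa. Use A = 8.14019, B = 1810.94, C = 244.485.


P_sat = 10^(A - B/(C + T)) / 760 * 0.101325
P_sat = 10^(8.14019 - 1810.94/(244.485 + 179.07)) / 760 * 0.101325
P_sat = 0.97616 MPa


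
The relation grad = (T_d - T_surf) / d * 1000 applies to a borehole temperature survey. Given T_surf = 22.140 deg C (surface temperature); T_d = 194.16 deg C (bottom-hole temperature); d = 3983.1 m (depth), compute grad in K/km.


grad = (T_d - T_surf) / d * 1000
grad = (194.16 - 22.140) / 3983.1 * 1000
grad = 43.18747 deg C/km
Convert: 43.18747 deg C/km * 1.0 = 43.187 K/km
grad = 43.187 K/km


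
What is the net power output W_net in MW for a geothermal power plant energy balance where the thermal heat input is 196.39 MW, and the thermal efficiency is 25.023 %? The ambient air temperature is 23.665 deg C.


W_net = eta / 100 * Q_in
W_net = 25.023 / 100 * 196.39
W_net = 49.143 MW


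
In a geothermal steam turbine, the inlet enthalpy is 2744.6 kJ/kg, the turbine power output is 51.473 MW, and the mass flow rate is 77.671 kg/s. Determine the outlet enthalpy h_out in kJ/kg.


h_out = h_in - P * 1000 / mdot
h_out = 2744.6 - 51.473 * 1000 / 77.671
h_out = 2081.9 kJ/kg


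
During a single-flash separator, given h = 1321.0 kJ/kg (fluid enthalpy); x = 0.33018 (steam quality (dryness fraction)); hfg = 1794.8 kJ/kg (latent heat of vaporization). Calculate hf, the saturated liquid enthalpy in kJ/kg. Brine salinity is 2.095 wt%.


hf = h - x * hfg
hf = 1321.0 - 0.33018 * 1794.8
hf = 728.39 kJ/kg


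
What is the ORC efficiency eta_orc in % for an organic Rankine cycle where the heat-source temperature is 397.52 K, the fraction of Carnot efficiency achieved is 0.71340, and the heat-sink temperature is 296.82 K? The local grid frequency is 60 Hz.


eta_orc = (1 - Tc/Th) * f * 100
eta_orc = (1 - 296.82/397.52) * 0.71340 * 100
eta_orc = 18.072 %


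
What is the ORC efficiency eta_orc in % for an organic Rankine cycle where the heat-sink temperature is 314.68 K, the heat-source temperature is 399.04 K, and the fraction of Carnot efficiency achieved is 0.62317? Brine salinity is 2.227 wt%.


eta_orc = (1 - Tc/Th) * f * 100
eta_orc = (1 - 314.68/399.04) * 0.62317 * 100
eta_orc = 13.174 %


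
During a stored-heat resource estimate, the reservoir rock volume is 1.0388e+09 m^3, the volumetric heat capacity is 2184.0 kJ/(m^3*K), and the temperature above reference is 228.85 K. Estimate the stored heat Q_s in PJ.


Q_s = Vr * rhoc * dT / 1e12
Q_s = 1.0388e+09 * 2184.0 * 228.85 / 1e12
Q_s = 519.20 PJ


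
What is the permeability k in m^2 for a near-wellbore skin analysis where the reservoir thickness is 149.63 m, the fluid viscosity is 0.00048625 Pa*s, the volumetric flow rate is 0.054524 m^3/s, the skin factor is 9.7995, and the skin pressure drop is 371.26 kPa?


k = S*q*mu / (2*pi*dP_s*1000*hr)
k = 9.7995*0.054524*0.00048625 / (2*pi*371.26*1000*149.63)
k = 7.4435e-13 m^2


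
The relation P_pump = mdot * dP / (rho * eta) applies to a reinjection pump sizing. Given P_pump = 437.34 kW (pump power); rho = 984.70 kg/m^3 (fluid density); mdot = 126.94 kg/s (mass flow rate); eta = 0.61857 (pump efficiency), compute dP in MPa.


dP = P_pump * rho * eta / mdot
dP = 437.34 * 984.70 * 0.61857 / 126.94
dP = 2098.522 kPa
Convert: 2098.522 kPa * 0.001 = 2.0985 MPa
dP = 2.0985 MPa


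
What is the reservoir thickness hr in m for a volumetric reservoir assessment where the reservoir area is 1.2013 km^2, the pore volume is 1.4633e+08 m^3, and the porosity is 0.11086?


hr = Vp / (A * 1e6 * phi)
hr = 1.4633e+08 / (1.2013 * 1e6 * 0.11086)
hr = 1098.8 m


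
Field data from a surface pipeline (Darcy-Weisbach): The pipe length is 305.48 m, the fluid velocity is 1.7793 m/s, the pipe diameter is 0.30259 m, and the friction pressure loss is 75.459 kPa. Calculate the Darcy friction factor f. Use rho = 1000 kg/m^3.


f = dP*1000 / ((L/D)*(rho*vel^2/2))
f = 75.459*1000 / ((305.48/0.30259)*(1000*1.7793^2/2))
f = 0.047219


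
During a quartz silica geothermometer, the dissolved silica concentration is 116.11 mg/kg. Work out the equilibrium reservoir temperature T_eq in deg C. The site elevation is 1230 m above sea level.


T_eq = 1309 / (5.19 - log10(SiO2)) - 273.15
T_eq = 1309 / (5.19 - log10(116.11)) - 273.15
T_eq = 145.71 deg C


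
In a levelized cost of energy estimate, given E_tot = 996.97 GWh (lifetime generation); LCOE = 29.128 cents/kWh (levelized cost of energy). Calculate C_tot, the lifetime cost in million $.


C_tot = LCOE / 100 * E_tot
C_tot = 29.128 / 100 * 996.97
C_tot = 290.40 million $


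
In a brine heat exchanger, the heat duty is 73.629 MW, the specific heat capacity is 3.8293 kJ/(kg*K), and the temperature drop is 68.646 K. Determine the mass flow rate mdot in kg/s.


mdot = Q * 1000 / (cp * dT)
mdot = 73.629 * 1000 / (3.8293 * 68.646)
mdot = 280.10 kg/s


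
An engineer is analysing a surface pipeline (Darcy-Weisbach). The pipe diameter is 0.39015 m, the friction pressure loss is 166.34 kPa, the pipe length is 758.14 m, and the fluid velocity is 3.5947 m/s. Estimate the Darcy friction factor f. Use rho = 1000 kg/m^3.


f = dP*1000 / ((L/D)*(rho*vel^2/2))
f = 166.34*1000 / ((758.14/0.39015)*(1000*3.5947^2/2))
f = 0.013249


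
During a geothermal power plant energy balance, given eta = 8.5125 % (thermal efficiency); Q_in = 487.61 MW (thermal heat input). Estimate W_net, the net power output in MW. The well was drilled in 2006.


W_net = eta / 100 * Q_in
W_net = 8.5125 / 100 * 487.61
W_net = 41.508 MW


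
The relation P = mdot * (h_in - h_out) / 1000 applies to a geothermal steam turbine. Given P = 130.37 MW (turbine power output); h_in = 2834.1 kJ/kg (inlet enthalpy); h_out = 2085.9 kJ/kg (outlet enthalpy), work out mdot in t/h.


mdot = P * 1000 / (h_in - h_out)
mdot = 130.37 * 1000 / (2834.1 - 2085.9)
mdot = 174.2449 kg/s
Convert: 174.2449 kg/s * 3.6 = 627.28 t/h
mdot = 627.28 t/h


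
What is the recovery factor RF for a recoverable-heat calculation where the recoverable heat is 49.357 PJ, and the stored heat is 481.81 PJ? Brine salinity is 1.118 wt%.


RF = Q_rec / Q_s
RF = 49.357 / 481.81
RF = 0.10244


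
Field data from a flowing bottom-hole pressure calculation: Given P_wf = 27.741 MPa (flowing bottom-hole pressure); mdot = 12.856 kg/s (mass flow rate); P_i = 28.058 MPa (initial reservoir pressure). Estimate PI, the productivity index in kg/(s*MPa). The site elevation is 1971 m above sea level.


PI = mdot / (P_i - P_wf)
PI = 12.856 / (28.058 - 27.741)
PI = 40.555 kg/(s*MPa)


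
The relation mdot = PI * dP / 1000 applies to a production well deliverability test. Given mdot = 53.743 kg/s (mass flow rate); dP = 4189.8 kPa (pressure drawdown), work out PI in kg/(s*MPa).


PI = mdot * 1000 / dP
PI = 53.743 * 1000 / 4189.8
PI = 12.827 kg/(s*MPa)


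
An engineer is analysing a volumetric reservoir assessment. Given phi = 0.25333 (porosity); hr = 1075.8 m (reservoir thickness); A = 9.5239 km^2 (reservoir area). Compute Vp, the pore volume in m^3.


Vp = A * 1e6 * hr * phi
Vp = 9.5239 * 1e6 * 1075.8 * 0.25333
Vp = 2.5956e+09 m^3


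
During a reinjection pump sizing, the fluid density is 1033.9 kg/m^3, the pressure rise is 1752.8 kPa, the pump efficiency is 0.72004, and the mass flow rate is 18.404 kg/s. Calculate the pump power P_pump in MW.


P_pump = mdot * dP / (rho * eta)
P_pump = 18.404 * 1752.8 / (1033.9 * 0.72004)
P_pump = 43.33207 kW
Convert: 43.33207 kW * 0.001 = 0.043332 MW
P_pump = 0.043332 MW


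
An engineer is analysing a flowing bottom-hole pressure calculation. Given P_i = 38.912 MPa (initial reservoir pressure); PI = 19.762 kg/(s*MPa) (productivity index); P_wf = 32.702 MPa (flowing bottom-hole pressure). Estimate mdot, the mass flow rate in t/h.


mdot = (P_i - P_wf) * PI
mdot = (38.912 - 32.702) * 19.762
mdot = 122.7220 kg/s
Convert: 122.7220 kg/s * 3.6 = 441.80 t/h
mdot = 441.80 t/h


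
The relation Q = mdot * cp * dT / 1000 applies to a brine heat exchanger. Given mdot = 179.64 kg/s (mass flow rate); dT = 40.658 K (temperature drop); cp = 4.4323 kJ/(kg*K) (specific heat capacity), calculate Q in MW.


Q = mdot * cp * dT / 1000
Q = 179.64 * 4.4323 * 40.658 / 1000
Q = 32.373 MW


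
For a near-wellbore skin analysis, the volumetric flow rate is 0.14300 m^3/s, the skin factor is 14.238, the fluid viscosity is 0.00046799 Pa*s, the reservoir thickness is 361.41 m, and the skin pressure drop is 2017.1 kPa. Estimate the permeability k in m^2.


k = S*q*mu / (2*pi*dP_s*1000*hr)
k = 14.238*0.14300*0.00046799 / (2*pi*2017.1*1000*361.41)
k = 2.0802e-13 m^2


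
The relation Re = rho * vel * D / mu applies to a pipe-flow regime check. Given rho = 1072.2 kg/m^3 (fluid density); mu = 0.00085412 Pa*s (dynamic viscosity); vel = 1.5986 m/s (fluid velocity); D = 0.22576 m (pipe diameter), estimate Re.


Re = rho * vel * D / mu
Re = 1072.2 * 1.5986 * 0.22576 / 0.00085412
Re = 4.5305e+05


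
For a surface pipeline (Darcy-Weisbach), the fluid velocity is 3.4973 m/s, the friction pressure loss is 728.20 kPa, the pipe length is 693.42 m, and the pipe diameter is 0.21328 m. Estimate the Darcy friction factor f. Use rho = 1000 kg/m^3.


f = dP*1000 / ((L/D)*(rho*vel^2/2))
f = 728.20*1000 / ((693.42/0.21328)*(1000*3.4973^2/2))
f = 0.036624


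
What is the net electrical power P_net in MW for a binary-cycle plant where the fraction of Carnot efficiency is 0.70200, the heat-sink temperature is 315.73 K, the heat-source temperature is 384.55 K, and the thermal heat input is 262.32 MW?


Step 1: eta = (1 - Tc/Th)*f = (1 - 315.73/384.55)*0.702 = 0.1256316
Step 2: P_net = eta * Q_in = 0.1256316 * 262.32 = 32.956 MW
P_net = 32.956 MW


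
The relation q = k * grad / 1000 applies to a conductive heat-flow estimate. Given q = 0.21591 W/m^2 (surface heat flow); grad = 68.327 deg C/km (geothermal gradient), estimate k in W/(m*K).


k = q * 1000 / grad
k = 0.21591 * 1000 / 68.327
k = 3.1600 W/(m*K)


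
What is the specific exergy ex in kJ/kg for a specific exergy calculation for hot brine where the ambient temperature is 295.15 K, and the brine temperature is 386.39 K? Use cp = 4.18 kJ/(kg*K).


ex = cp * ((T_b - T_0) - T_0 * ln(T_b/T_0))
ex = 4.18 * ((386.39 - 295.15) - 295.15 * ln(386.39/295.15))
ex = 49.062 kJ/kg


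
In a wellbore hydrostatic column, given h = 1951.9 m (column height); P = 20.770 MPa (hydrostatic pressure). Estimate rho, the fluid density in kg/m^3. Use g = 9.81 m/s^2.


rho = P * 1e6 / (g * h)
rho = 20.770 * 1e6 / (9.81 * 1951.9)
rho = 1084.7 kg/m^3


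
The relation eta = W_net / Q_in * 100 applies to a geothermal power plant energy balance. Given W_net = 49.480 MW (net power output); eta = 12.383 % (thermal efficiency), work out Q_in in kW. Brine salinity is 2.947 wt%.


Q_in = W_net / (eta / 100)
Q_in = 49.480 / (12.383 / 100)
Q_in = 399.5801 MW
Convert: 399.5801 MW * 1000.0 = 3.9958e+05 kW
Q_in = 3.9958e+05 kW


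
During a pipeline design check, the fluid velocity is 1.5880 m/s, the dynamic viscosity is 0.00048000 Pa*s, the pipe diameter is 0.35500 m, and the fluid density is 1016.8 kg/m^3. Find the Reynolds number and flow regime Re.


Step 1: Re = rho*vel*D/mu = 1016.8*1.588*0.355/0.00048 = 1.1942e+06
Step 2: Re = 1.1942e+06 > 4000, so flow is turbulent.
Re = 1.1942e+06 (turbulent)


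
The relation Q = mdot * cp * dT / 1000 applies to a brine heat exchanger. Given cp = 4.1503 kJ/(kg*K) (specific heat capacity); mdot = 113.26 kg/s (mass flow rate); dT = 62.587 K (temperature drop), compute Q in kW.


Q = mdot * cp * dT / 1000
Q = 113.26 * 4.1503 * 62.587 / 1000
Q = 29.41983 MW
Convert: 29.41983 MW * 1000.0 = 29420 kW
Q = 29420 kW
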